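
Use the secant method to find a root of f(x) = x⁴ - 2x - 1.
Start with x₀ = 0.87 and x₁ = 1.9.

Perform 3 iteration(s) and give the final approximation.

f(x) = x⁴ - 2x - 1
x₀ = 0.87, x₁ = 1.9

Secant formula: x_{n+1} = x_n - f(x_n)(x_n - x_{n-1})/(f(x_n) - f(x_{n-1}))

Iteration 1:
  f(0.870000) = -2.167102
  f(1.900000) = 8.232100
  x_2 = 1.900000 - 8.232100×(1.900000 - 0.870000)/(8.232100 - (-2.167102))
       = 1.084643
Iteration 2:
  f(1.900000) = 8.232100
  f(1.084643) = -1.785251
  x_3 = 1.084643 - (-1.785251)×(1.084643 - 1.900000)/(-1.785251 - 8.232100)
       = 1.229952
Iteration 3:
  f(1.084643) = -1.785251
  f(1.229952) = -1.171392
  x_4 = 1.229952 - (-1.171392)×(1.229952 - 1.084643)/(-1.171392 - (-1.785251))
       = 1.507239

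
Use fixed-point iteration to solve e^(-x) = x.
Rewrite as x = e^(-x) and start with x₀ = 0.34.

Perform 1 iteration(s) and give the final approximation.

Equation: e^(-x) = x
Fixed-point form: x = e^(-x)
x₀ = 0.34

x_1 = g(0.340000) = 0.711770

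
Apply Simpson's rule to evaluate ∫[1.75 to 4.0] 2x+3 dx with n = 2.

f(x) = 2x+3
a = 1.75, b = 4.0, n = 2
h = (b - a)/n = 1.125000

Simpson's rule: (h/3)[f(x₀) + 4f(x₁) + 2f(x₂) + ... + f(xₙ)]

x_0 = 1.7500, f(x_0) = 6.500000, coefficient = 1
x_1 = 2.8750, f(x_1) = 8.750000, coefficient = 4
x_2 = 4.0000, f(x_2) = 11.000000, coefficient = 1

I ≈ (1.125000/3) × 52.500000 = 19.687500
Exact value: 19.687500
Error: 0.000000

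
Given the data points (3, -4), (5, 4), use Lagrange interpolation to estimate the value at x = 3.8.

Lagrange interpolation formula:
P(x) = Σ yᵢ × Lᵢ(x)
where Lᵢ(x) = Π_{j≠i} (x - xⱼ)/(xᵢ - xⱼ)

L_0(3.8) = (3.8 - 5)/(3 - 5) = 0.600000
L_1(3.8) = (3.8 - 3)/(5 - 3) = 0.400000

P(3.8) = (-4)×L_0(3.8) + 4×L_1(3.8)
P(3.8) = -0.800000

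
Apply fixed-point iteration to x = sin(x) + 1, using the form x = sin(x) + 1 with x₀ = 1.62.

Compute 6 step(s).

Equation: x = sin(x) + 1
Fixed-point form: x = sin(x) + 1
x₀ = 1.62

x_1 = g(1.620000) = 1.998790
x_2 = g(1.998790) = 1.909800
x_3 = g(1.909800) = 1.943086
x_4 = g(1.943086) = 1.931497
x_5 = g(1.931497) = 1.935650
x_6 = g(1.935650) = 1.934176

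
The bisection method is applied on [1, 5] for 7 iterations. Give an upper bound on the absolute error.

Bisection error bound: |error| ≤ (b-a)/2^n
|error| ≤ (5 - 1)/2^7 = 4/2^7
|error| ≤ 0.0312500000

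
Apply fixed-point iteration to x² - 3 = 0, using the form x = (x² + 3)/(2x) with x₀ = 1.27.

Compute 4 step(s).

Equation: x² - 3 = 0
Fixed-point form: x = (x² + 3)/(2x)
x₀ = 1.27

x_1 = g(1.270000) = 1.816102
x_2 = g(1.816102) = 1.733996
x_3 = g(1.733996) = 1.732052
x_4 = g(1.732052) = 1.732051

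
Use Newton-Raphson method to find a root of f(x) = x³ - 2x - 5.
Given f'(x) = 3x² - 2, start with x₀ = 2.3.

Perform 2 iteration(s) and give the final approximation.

f(x) = x³ - 2x - 5
f'(x) = 3x² - 2
x₀ = 2.3

Newton-Raphson formula: x_{n+1} = x_n - f(x_n)/f'(x_n)

Iteration 1:
  f(2.300000) = 2.567000
  f'(2.300000) = 13.870000
  x_1 = 2.300000 - 2.567000/13.870000 = 2.114924
Iteration 2:
  f(2.114924) = 0.230006
  f'(2.114924) = 11.418714
  x_2 = 2.114924 - 0.230006/11.418714 = 2.094781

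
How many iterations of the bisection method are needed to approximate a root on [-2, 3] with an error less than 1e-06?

We need (b-a)/2^n ≤ 1e-06
(3 - (-2))/2^n ≤ 1e-06
5/2^n ≤ 1e-06
2^n ≥ 5000000
n ≥ log₂(5000000) = 22.25
n ≥ 23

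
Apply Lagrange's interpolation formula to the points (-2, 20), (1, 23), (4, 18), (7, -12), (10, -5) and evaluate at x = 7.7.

Lagrange interpolation formula:
P(x) = Σ yᵢ × Lᵢ(x)
where Lᵢ(x) = Π_{j≠i} (x - xⱼ)/(xᵢ - xⱼ)

L_0(7.7) = (7.7 - 1)/(-2 - 1) × (7.7 - 4)/(-2 - 4) × (7.7 - 7)/(-2 - 7) × (7.7 - 10)/(-2 - 10) = -0.020531
L_1(7.7) = (7.7 - (-2))/(1 - (-2)) × (7.7 - 4)/(1 - 4) × (7.7 - 7)/(1 - 7) × (7.7 - 10)/(1 - 10) = 0.118895
L_2(7.7) = (7.7 - (-2))/(4 - (-2)) × (7.7 - 1)/(4 - 1) × (7.7 - 7)/(4 - 7) × (7.7 - 10)/(4 - 10) = -0.322944
L_3(7.7) = (7.7 - (-2))/(7 - (-2)) × (7.7 - 1)/(7 - 1) × (7.7 - 4)/(7 - 4) × (7.7 - 10)/(7 - 10) = 1.137994
L_4(7.7) = (7.7 - (-2))/(10 - (-2)) × (7.7 - 1)/(10 - 1) × (7.7 - 4)/(10 - 4) × (7.7 - 7)/(10 - 7) = 0.086586

P(7.7) = 20×L_0(7.7) + 23×L_1(7.7) + 18×L_2(7.7) + (-12)×L_3(7.7) + (-5)×L_4(7.7)
P(7.7) = -17.577885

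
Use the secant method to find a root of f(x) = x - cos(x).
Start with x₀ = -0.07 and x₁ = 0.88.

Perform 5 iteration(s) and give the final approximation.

f(x) = x - cos(x)
x₀ = -0.07, x₁ = 0.88

Secant formula: x_{n+1} = x_n - f(x_n)(x_n - x_{n-1})/(f(x_n) - f(x_{n-1}))

Iteration 1:
  f(-0.070000) = -1.067551
  f(0.880000) = 0.242849
  x_2 = 0.880000 - 0.242849×(0.880000 - (-0.070000))/(0.242849 - (-1.067551))
       = 0.703942
Iteration 2:
  f(0.880000) = 0.242849
  f(0.703942) = -0.058355
  x_3 = 0.703942 - (-0.058355)×(0.703942 - 0.880000)/(-0.058355 - 0.242849)
       = 0.738051
Iteration 3:
  f(0.703942) = -0.058355
  f(0.738051) = -0.001730
  x_4 = 0.738051 - (-0.001730)×(0.738051 - 0.703942)/(-0.001730 - (-0.058355))
       = 0.739093
Iteration 4:
  f(0.738051) = -0.001730
  f(0.739093) = 0.000014
  x_5 = 0.739093 - 0.000014×(0.739093 - 0.738051)/(0.000014 - (-0.001730))
       = 0.739085
Iteration 5:
  f(0.739093) = 0.000014
  f(0.739085) = 0.000000
  x_6 = 0.739085 - 0.000000×(0.739085 - 0.739093)/(0.000000 - 0.000014)
       = 0.739085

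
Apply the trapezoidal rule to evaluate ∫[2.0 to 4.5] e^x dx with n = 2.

f(x) = e^x
a = 2.0, b = 4.5, n = 2
h = (b - a)/n = 1.250000

Trapezoidal rule: (h/2)[f(x₀) + 2f(x₁) + 2f(x₂) + ... + f(xₙ)]

x_0 = 2.0000, f(x_0) = 7.389056, coefficient = 1
x_1 = 3.2500, f(x_1) = 25.790340, coefficient = 2
x_2 = 4.5000, f(x_2) = 90.017131, coefficient = 1

I ≈ (1.250000/2) × 148.986867 = 93.116792
Exact value: 82.628075
Error: 10.488717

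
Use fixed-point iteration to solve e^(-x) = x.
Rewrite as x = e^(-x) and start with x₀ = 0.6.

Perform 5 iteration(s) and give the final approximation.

Equation: e^(-x) = x
Fixed-point form: x = e^(-x)
x₀ = 0.6

x_1 = g(0.600000) = 0.548812
x_2 = g(0.548812) = 0.577636
x_3 = g(0.577636) = 0.561224
x_4 = g(0.561224) = 0.570511
x_5 = g(0.570511) = 0.565237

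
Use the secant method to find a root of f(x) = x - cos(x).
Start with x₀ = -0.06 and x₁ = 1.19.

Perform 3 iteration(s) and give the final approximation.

f(x) = x - cos(x)
x₀ = -0.06, x₁ = 1.19

Secant formula: x_{n+1} = x_n - f(x_n)(x_n - x_{n-1})/(f(x_n) - f(x_{n-1}))

Iteration 1:
  f(-0.060000) = -1.058201
  f(1.190000) = 0.818340
  x_2 = 1.190000 - 0.818340×(1.190000 - (-0.060000))/(0.818340 - (-1.058201))
       = 0.644888
Iteration 2:
  f(1.190000) = 0.818340
  f(0.644888) = -0.154279
  x_3 = 0.644888 - (-0.154279)×(0.644888 - 1.190000)/(-0.154279 - 0.818340)
       = 0.731355
Iteration 3:
  f(0.644888) = -0.154279
  f(0.731355) = -0.012915
  x_4 = 0.731355 - (-0.012915)×(0.731355 - 0.644888)/(-0.012915 - (-0.154279))
       = 0.739255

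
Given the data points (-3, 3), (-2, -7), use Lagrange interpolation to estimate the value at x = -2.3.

Lagrange interpolation formula:
P(x) = Σ yᵢ × Lᵢ(x)
where Lᵢ(x) = Π_{j≠i} (x - xⱼ)/(xᵢ - xⱼ)

L_0(-2.3) = (-2.3 - (-2))/(-3 - (-2)) = 0.300000
L_1(-2.3) = (-2.3 - (-3))/(-2 - (-3)) = 0.700000

P(-2.3) = 3×L_0(-2.3) + (-7)×L_1(-2.3)
P(-2.3) = -4.000000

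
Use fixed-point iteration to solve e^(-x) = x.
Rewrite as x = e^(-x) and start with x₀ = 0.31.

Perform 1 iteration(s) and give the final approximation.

Equation: e^(-x) = x
Fixed-point form: x = e^(-x)
x₀ = 0.31

x_1 = g(0.310000) = 0.733447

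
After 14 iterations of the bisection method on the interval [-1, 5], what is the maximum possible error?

Bisection error bound: |error| ≤ (b-a)/2^n
|error| ≤ (5 - (-1))/2^14 = 6/2^14
|error| ≤ 0.0003662109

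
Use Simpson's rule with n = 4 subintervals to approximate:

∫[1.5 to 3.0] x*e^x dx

f(x) = x*e^x
a = 1.5, b = 3.0, n = 4
h = (b - a)/n = 0.375000

Simpson's rule: (h/3)[f(x₀) + 4f(x₁) + 2f(x₂) + ... + f(xₙ)]

x_0 = 1.5000, f(x_0) = 6.722534, coefficient = 1
x_1 = 1.8750, f(x_1) = 12.226536, coefficient = 4
x_2 = 2.2500, f(x_2) = 21.347406, coefficient = 2
x_3 = 2.6250, f(x_3) = 36.237007, coefficient = 4
x_4 = 3.0000, f(x_4) = 60.256611, coefficient = 1

I ≈ (0.375000/3) × 303.528128 = 37.941016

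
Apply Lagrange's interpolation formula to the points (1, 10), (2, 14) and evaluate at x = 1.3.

Lagrange interpolation formula:
P(x) = Σ yᵢ × Lᵢ(x)
where Lᵢ(x) = Π_{j≠i} (x - xⱼ)/(xᵢ - xⱼ)

L_0(1.3) = (1.3 - 2)/(1 - 2) = 0.700000
L_1(1.3) = (1.3 - 1)/(2 - 1) = 0.300000

P(1.3) = 10×L_0(1.3) + 14×L_1(1.3)
P(1.3) = 11.200000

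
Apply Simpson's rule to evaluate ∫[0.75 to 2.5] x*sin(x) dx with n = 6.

f(x) = x*sin(x)
a = 0.75, b = 2.5, n = 6
h = (b - a)/n = 0.291667

Simpson's rule: (h/3)[f(x₀) + 4f(x₁) + 2f(x₂) + ... + f(xₙ)]

x_0 = 0.7500, f(x_0) = 0.511229, coefficient = 1
x_1 = 1.0417, f(x_1) = 0.899215, coefficient = 4
x_2 = 1.3333, f(x_2) = 1.295917, coefficient = 2
x_3 = 1.6250, f(x_3) = 1.622613, coefficient = 4
x_4 = 1.9167, f(x_4) = 1.803163, coefficient = 2
x_5 = 2.2083, f(x_5) = 1.774538, coefficient = 4
x_6 = 2.5000, f(x_6) = 1.496180, coefficient = 1

I ≈ (0.291667/3) × 25.391036 = 2.468573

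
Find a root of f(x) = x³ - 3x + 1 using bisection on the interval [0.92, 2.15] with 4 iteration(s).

f(x) = x³ - 3x + 1
Initial interval: [0.92, 2.15]

Iteration 1:
  c_1 = (0.920000 + 2.150000)/2 = 1.535000
  f(c_1) = f(1.535000) = 0.011805
  f(a) × f(c) < 0, new interval: [0.920000, 1.535000]
Iteration 2:
  c_2 = (0.920000 + 1.535000)/2 = 1.227500
  f(c_2) = f(1.227500) = -0.832957
  f(a) × f(c) ≥ 0, new interval: [1.227500, 1.535000]
Iteration 3:
  c_3 = (1.227500 + 1.535000)/2 = 1.381250
  f(c_3) = f(1.381250) = -0.508530
  f(a) × f(c) ≥ 0, new interval: [1.381250, 1.535000]
Iteration 4:
  c_4 = (1.381250 + 1.535000)/2 = 1.458125
  f(c_4) = f(1.458125) = -0.274214
  f(a) × f(c) ≥ 0, new interval: [1.458125, 1.535000]

After 4 iteration(s), the approximation is c_4 = 1.458125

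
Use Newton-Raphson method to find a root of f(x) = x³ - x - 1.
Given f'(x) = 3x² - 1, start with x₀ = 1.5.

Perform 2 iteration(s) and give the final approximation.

f(x) = x³ - x - 1
f'(x) = 3x² - 1
x₀ = 1.5

Newton-Raphson formula: x_{n+1} = x_n - f(x_n)/f'(x_n)

Iteration 1:
  f(1.500000) = 0.875000
  f'(1.500000) = 5.750000
  x_1 = 1.500000 - 0.875000/5.750000 = 1.347826
Iteration 2:
  f(1.347826) = 0.100682
  f'(1.347826) = 4.449905
  x_2 = 1.347826 - 0.100682/4.449905 = 1.325200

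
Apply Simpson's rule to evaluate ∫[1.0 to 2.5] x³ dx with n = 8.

f(x) = x³
a = 1.0, b = 2.5, n = 8
h = (b - a)/n = 0.187500

Simpson's rule: (h/3)[f(x₀) + 4f(x₁) + 2f(x₂) + ... + f(xₙ)]

x_0 = 1.0000, f(x_0) = 1.000000, coefficient = 1
x_1 = 1.1875, f(x_1) = 1.674561, coefficient = 4
x_2 = 1.3750, f(x_2) = 2.599609, coefficient = 2
x_3 = 1.5625, f(x_3) = 3.814697, coefficient = 4
x_4 = 1.7500, f(x_4) = 5.359375, coefficient = 2
x_5 = 1.9375, f(x_5) = 7.273193, coefficient = 4
x_6 = 2.1250, f(x_6) = 9.595703, coefficient = 2
x_7 = 2.3125, f(x_7) = 12.366455, coefficient = 4
x_8 = 2.5000, f(x_8) = 15.625000, coefficient = 1

I ≈ (0.187500/3) × 152.250000 = 9.515625
Exact value: 9.515625
Error: 0.000000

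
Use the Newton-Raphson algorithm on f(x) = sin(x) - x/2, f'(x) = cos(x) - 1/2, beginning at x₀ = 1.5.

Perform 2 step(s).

f(x) = sin(x) - x/2
f'(x) = cos(x) - 1/2
x₀ = 1.5

Newton-Raphson formula: x_{n+1} = x_n - f(x_n)/f'(x_n)

Iteration 1:
  f(1.500000) = 0.247495
  f'(1.500000) = -0.429263
  x_1 = 1.500000 - 0.247495/(-0.429263) = 2.076558
Iteration 2:
  f(2.076558) = -0.163473
  f'(2.076558) = -0.984474
  x_2 = 2.076558 - (-0.163473)/(-0.984474) = 1.910507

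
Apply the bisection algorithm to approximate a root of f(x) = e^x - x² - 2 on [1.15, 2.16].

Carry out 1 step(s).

f(x) = e^x - x² - 2
Initial interval: [1.15, 2.16]

Iteration 1:
  c_1 = (1.150000 + 2.160000)/2 = 1.655000
  f(c_1) = f(1.655000) = 0.494055
  f(a) × f(c) < 0, new interval: [1.150000, 1.655000]

After 1 iteration(s), the approximation is c_1 = 1.655000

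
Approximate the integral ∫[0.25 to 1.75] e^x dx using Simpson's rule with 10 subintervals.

f(x) = e^x
a = 0.25, b = 1.75, n = 10
h = (b - a)/n = 0.150000

Simpson's rule: (h/3)[f(x₀) + 4f(x₁) + 2f(x₂) + ... + f(xₙ)]

x_0 = 0.2500, f(x_0) = 1.284025, coefficient = 1
x_1 = 0.4000, f(x_1) = 1.491825, coefficient = 4
x_2 = 0.5500, f(x_2) = 1.733253, coefficient = 2
x_3 = 0.7000, f(x_3) = 2.013753, coefficient = 4
x_4 = 0.8500, f(x_4) = 2.339647, coefficient = 2
x_5 = 1.0000, f(x_5) = 2.718282, coefficient = 4
x_6 = 1.1500, f(x_6) = 3.158193, coefficient = 2
x_7 = 1.3000, f(x_7) = 3.669297, coefficient = 4
x_8 = 1.4500, f(x_8) = 4.263115, coefficient = 2
x_9 = 1.6000, f(x_9) = 4.953032, coefficient = 4
x_10 = 1.7500, f(x_10) = 5.754603, coefficient = 1

I ≈ (0.150000/3) × 89.411796 = 4.470590
Exact value: 4.470577
Error: 0.000013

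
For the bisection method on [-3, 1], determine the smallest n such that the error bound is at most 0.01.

We need (b-a)/2^n ≤ 0.01
(1 - (-3))/2^n ≤ 0.01
4/2^n ≤ 0.01
2^n ≥ 400
n ≥ log₂(400) = 8.64
n ≥ 9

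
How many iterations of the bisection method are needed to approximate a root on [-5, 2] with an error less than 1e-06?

We need (b-a)/2^n ≤ 1e-06
(2 - (-5))/2^n ≤ 1e-06
7/2^n ≤ 1e-06
2^n ≥ 7000000
n ≥ log₂(7000000) = 22.74
n ≥ 23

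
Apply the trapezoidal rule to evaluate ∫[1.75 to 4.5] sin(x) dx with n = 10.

f(x) = sin(x)
a = 1.75, b = 4.5, n = 10
h = (b - a)/n = 0.275000

Trapezoidal rule: (h/2)[f(x₀) + 2f(x₁) + 2f(x₂) + ... + f(xₙ)]

x_0 = 1.7500, f(x_0) = 0.983986, coefficient = 1
x_1 = 2.0250, f(x_1) = 0.898611, coefficient = 2
x_2 = 2.3000, f(x_2) = 0.745705, coefficient = 2
x_3 = 2.5750, f(x_3) = 0.536760, coefficient = 2
x_4 = 2.8500, f(x_4) = 0.287478, coefficient = 2
x_5 = 3.1250, f(x_5) = 0.016592, coefficient = 2
x_6 = 3.4000, f(x_6) = -0.255541, coefficient = 2
x_7 = 3.6750, f(x_7) = -0.508470, coefficient = 2
x_8 = 3.9500, f(x_8) = -0.723188, coefficient = 2
x_9 = 4.2250, f(x_9) = -0.883559, coefficient = 2
x_10 = 4.5000, f(x_10) = -0.977530, coefficient = 1

I ≈ (0.275000/2) × 0.235232 = 0.032344
Exact value: 0.032550
Error: 0.000205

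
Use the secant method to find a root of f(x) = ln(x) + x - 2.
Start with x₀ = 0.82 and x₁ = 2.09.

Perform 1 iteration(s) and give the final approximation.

f(x) = ln(x) + x - 2
x₀ = 0.82, x₁ = 2.09

Secant formula: x_{n+1} = x_n - f(x_n)(x_n - x_{n-1})/(f(x_n) - f(x_{n-1}))

Iteration 1:
  f(0.820000) = -1.378451
  f(2.090000) = 0.827164
  x_2 = 2.090000 - 0.827164×(2.090000 - 0.820000)/(0.827164 - (-1.378451))
       = 1.613716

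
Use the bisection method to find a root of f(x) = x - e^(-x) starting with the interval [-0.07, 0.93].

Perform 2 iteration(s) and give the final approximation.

f(x) = x - e^(-x)
Initial interval: [-0.07, 0.93]

Iteration 1:
  c_1 = (-0.070000 + 0.930000)/2 = 0.430000
  f(c_1) = f(0.430000) = -0.220509
  f(a) × f(c) ≥ 0, new interval: [0.430000, 0.930000]
Iteration 2:
  c_2 = (0.430000 + 0.930000)/2 = 0.680000
  f(c_2) = f(0.680000) = 0.173383
  f(a) × f(c) < 0, new interval: [0.430000, 0.680000]

After 2 iteration(s), the approximation is c_2 = 0.680000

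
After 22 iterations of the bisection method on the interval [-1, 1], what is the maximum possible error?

Bisection error bound: |error| ≤ (b-a)/2^n
|error| ≤ (1 - (-1))/2^22 = 2/2^22
|error| ≤ 0.0000004768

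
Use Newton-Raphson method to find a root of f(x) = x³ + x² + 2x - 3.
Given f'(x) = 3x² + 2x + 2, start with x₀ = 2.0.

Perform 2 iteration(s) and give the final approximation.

f(x) = x³ + x² + 2x - 3
f'(x) = 3x² + 2x + 2
x₀ = 2.0

Newton-Raphson formula: x_{n+1} = x_n - f(x_n)/f'(x_n)

Iteration 1:
  f(2.000000) = 13.000000
  f'(2.000000) = 18.000000
  x_1 = 2.000000 - 13.000000/18.000000 = 1.277778
Iteration 2:
  f(1.277778) = 3.274520
  f'(1.277778) = 9.453704
  x_2 = 1.277778 - 3.274520/9.453704 = 0.931403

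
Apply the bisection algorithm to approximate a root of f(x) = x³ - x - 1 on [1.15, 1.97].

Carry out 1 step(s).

f(x) = x³ - x - 1
Initial interval: [1.15, 1.97]

Iteration 1:
  c_1 = (1.150000 + 1.970000)/2 = 1.560000
  f(c_1) = f(1.560000) = 1.236416
  f(a) × f(c) < 0, new interval: [1.150000, 1.560000]

After 1 iteration(s), the approximation is c_1 = 1.560000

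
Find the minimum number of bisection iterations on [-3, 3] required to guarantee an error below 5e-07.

We need (b-a)/2^n ≤ 5e-07
(3 - (-3))/2^n ≤ 5e-07
6/2^n ≤ 5e-07
2^n ≥ 12000000
n ≥ log₂(12000000) = 23.52
n ≥ 24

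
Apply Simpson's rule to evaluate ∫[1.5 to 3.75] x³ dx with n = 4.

f(x) = x³
a = 1.5, b = 3.75, n = 4
h = (b - a)/n = 0.562500

Simpson's rule: (h/3)[f(x₀) + 4f(x₁) + 2f(x₂) + ... + f(xₙ)]

x_0 = 1.5000, f(x_0) = 3.375000, coefficient = 1
x_1 = 2.0625, f(x_1) = 8.773682, coefficient = 4
x_2 = 2.6250, f(x_2) = 18.087891, coefficient = 2
x_3 = 3.1875, f(x_3) = 32.385498, coefficient = 4
x_4 = 3.7500, f(x_4) = 52.734375, coefficient = 1

I ≈ (0.562500/3) × 256.921875 = 48.172852
Exact value: 48.172852
Error: 0.000000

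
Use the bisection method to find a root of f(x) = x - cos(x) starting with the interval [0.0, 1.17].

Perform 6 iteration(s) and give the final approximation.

f(x) = x - cos(x)
Initial interval: [0.0, 1.17]

Iteration 1:
  c_1 = (0.000000 + 1.170000)/2 = 0.585000
  f(c_1) = f(0.585000) = -0.248712
  f(a) × f(c) ≥ 0, new interval: [0.585000, 1.170000]
Iteration 2:
  c_2 = (0.585000 + 1.170000)/2 = 0.877500
  f(c_2) = f(0.877500) = 0.238424
  f(a) × f(c) < 0, new interval: [0.585000, 0.877500]
Iteration 3:
  c_3 = (0.585000 + 0.877500)/2 = 0.731250
  f(c_3) = f(0.731250) = -0.013090
  f(a) × f(c) ≥ 0, new interval: [0.731250, 0.877500]
Iteration 4:
  c_4 = (0.731250 + 0.877500)/2 = 0.804375
  f(c_4) = f(0.804375) = 0.110813
  f(a) × f(c) < 0, new interval: [0.731250, 0.804375]
Iteration 5:
  c_5 = (0.731250 + 0.804375)/2 = 0.767813
  f(c_5) = f(0.767813) = 0.048381
  f(a) × f(c) < 0, new interval: [0.731250, 0.767813]
Iteration 6:
  c_6 = (0.731250 + 0.767813)/2 = 0.749531
  f(c_6) = f(0.749531) = 0.017523
  f(a) × f(c) < 0, new interval: [0.731250, 0.749531]

After 6 iteration(s), the approximation is c_6 = 0.749531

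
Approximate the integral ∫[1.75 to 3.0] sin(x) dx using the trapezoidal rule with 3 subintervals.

f(x) = sin(x)
a = 1.75, b = 3.0, n = 3
h = (b - a)/n = 0.416667

Trapezoidal rule: (h/2)[f(x₀) + 2f(x₁) + 2f(x₂) + ... + f(xₙ)]

x_0 = 1.7500, f(x_0) = 0.983986, coefficient = 1
x_1 = 2.1667, f(x_1) = 0.827660, coefficient = 2
x_2 = 2.5833, f(x_2) = 0.529711, coefficient = 2
x_3 = 3.0000, f(x_3) = 0.141120, coefficient = 1

I ≈ (0.416667/2) × 3.839848 = 0.799968
Exact value: 0.811746
Error: 0.011778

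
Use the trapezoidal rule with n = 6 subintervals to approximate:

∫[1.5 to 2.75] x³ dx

f(x) = x³
a = 1.5, b = 2.75, n = 6
h = (b - a)/n = 0.208333

Trapezoidal rule: (h/2)[f(x₀) + 2f(x₁) + 2f(x₂) + ... + f(xₙ)]

x_0 = 1.5000, f(x_0) = 3.375000, coefficient = 1
x_1 = 1.7083, f(x_1) = 4.985605, coefficient = 2
x_2 = 1.9167, f(x_2) = 7.041088, coefficient = 2
x_3 = 2.1250, f(x_3) = 9.595703, coefficient = 2
x_4 = 2.3333, f(x_4) = 12.703704, coefficient = 2
x_5 = 2.5417, f(x_5) = 16.419343, coefficient = 2
x_6 = 2.7500, f(x_6) = 20.796875, coefficient = 1

I ≈ (0.208333/2) × 125.662760 = 13.089871
Exact value: 13.032227
Error: 0.057644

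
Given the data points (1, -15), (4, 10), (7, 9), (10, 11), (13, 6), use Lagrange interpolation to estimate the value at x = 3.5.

Lagrange interpolation formula:
P(x) = Σ yᵢ × Lᵢ(x)
where Lᵢ(x) = Π_{j≠i} (x - xⱼ)/(xᵢ - xⱼ)

L_0(3.5) = (3.5 - 4)/(1 - 4) × (3.5 - 7)/(1 - 7) × (3.5 - 10)/(1 - 10) × (3.5 - 13)/(1 - 13) = 0.055588
L_1(3.5) = (3.5 - 1)/(4 - 1) × (3.5 - 7)/(4 - 7) × (3.5 - 10)/(4 - 10) × (3.5 - 13)/(4 - 13) = 1.111754
L_2(3.5) = (3.5 - 1)/(7 - 1) × (3.5 - 4)/(7 - 4) × (3.5 - 10)/(7 - 10) × (3.5 - 13)/(7 - 13) = -0.238233
L_3(3.5) = (3.5 - 1)/(10 - 1) × (3.5 - 4)/(10 - 4) × (3.5 - 7)/(10 - 7) × (3.5 - 13)/(10 - 13) = 0.085520
L_4(3.5) = (3.5 - 1)/(13 - 1) × (3.5 - 4)/(13 - 4) × (3.5 - 7)/(13 - 7) × (3.5 - 10)/(13 - 10) = -0.014628

P(3.5) = (-15)×L_0(3.5) + 10×L_1(3.5) + 9×L_2(3.5) + 11×L_3(3.5) + 6×L_4(3.5)
P(3.5) = 8.992573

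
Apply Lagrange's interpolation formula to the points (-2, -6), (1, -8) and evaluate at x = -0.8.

Lagrange interpolation formula:
P(x) = Σ yᵢ × Lᵢ(x)
where Lᵢ(x) = Π_{j≠i} (x - xⱼ)/(xᵢ - xⱼ)

L_0(-0.8) = (-0.8 - 1)/(-2 - 1) = 0.600000
L_1(-0.8) = (-0.8 - (-2))/(1 - (-2)) = 0.400000

P(-0.8) = (-6)×L_0(-0.8) + (-8)×L_1(-0.8)
P(-0.8) = -6.800000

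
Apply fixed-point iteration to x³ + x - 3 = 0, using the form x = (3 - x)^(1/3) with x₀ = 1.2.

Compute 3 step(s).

Equation: x³ + x - 3 = 0
Fixed-point form: x = (3 - x)^(1/3)
x₀ = 1.2

x_1 = g(1.200000) = 1.216440
x_2 = g(1.216440) = 1.212726
x_3 = g(1.212726) = 1.213567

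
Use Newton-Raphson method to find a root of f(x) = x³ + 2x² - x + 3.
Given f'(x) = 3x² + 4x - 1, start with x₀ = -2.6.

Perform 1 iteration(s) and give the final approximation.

f(x) = x³ + 2x² - x + 3
f'(x) = 3x² + 4x - 1
x₀ = -2.6

Newton-Raphson formula: x_{n+1} = x_n - f(x_n)/f'(x_n)

Iteration 1:
  f(-2.600000) = 1.544000
  f'(-2.600000) = 8.880000
  x_1 = -2.600000 - 1.544000/8.880000 = -2.773874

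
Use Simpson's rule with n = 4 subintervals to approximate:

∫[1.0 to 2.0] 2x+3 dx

f(x) = 2x+3
a = 1.0, b = 2.0, n = 4
h = (b - a)/n = 0.250000

Simpson's rule: (h/3)[f(x₀) + 4f(x₁) + 2f(x₂) + ... + f(xₙ)]

x_0 = 1.0000, f(x_0) = 5.000000, coefficient = 1
x_1 = 1.2500, f(x_1) = 5.500000, coefficient = 4
x_2 = 1.5000, f(x_2) = 6.000000, coefficient = 2
x_3 = 1.7500, f(x_3) = 6.500000, coefficient = 4
x_4 = 2.0000, f(x_4) = 7.000000, coefficient = 1

I ≈ (0.250000/3) × 72.000000 = 6.000000
Exact value: 6.000000
Error: 0.000000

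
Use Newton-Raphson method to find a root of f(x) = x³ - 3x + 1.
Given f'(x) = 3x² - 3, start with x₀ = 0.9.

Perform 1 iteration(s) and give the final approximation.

f(x) = x³ - 3x + 1
f'(x) = 3x² - 3
x₀ = 0.9

Newton-Raphson formula: x_{n+1} = x_n - f(x_n)/f'(x_n)

Iteration 1:
  f(0.900000) = -0.971000
  f'(0.900000) = -0.570000
  x_1 = 0.900000 - (-0.971000)/(-0.570000) = -0.803509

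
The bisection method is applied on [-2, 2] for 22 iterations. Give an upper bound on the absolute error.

Bisection error bound: |error| ≤ (b-a)/2^n
|error| ≤ (2 - (-2))/2^22 = 4/2^22
|error| ≤ 0.0000009537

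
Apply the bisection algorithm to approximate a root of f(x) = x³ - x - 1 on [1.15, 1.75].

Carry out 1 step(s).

f(x) = x³ - x - 1
Initial interval: [1.15, 1.75]

Iteration 1:
  c_1 = (1.150000 + 1.750000)/2 = 1.450000
  f(c_1) = f(1.450000) = 0.598625
  f(a) × f(c) < 0, new interval: [1.150000, 1.450000]

After 1 iteration(s), the approximation is c_1 = 1.450000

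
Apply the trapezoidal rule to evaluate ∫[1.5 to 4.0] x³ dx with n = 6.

f(x) = x³
a = 1.5, b = 4.0, n = 6
h = (b - a)/n = 0.416667

Trapezoidal rule: (h/2)[f(x₀) + 2f(x₁) + 2f(x₂) + ... + f(xₙ)]

x_0 = 1.5000, f(x_0) = 3.375000, coefficient = 1
x_1 = 1.9167, f(x_1) = 7.041088, coefficient = 2
x_2 = 2.3333, f(x_2) = 12.703704, coefficient = 2
x_3 = 2.7500, f(x_3) = 20.796875, coefficient = 2
x_4 = 3.1667, f(x_4) = 31.754630, coefficient = 2
x_5 = 3.5833, f(x_5) = 46.010995, coefficient = 2
x_6 = 4.0000, f(x_6) = 64.000000, coefficient = 1

I ≈ (0.416667/2) × 303.989583 = 63.331163
Exact value: 62.734375
Error: 0.596788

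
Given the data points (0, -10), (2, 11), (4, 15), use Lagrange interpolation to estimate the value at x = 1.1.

Lagrange interpolation formula:
P(x) = Σ yᵢ × Lᵢ(x)
where Lᵢ(x) = Π_{j≠i} (x - xⱼ)/(xᵢ - xⱼ)

L_0(1.1) = (1.1 - 2)/(0 - 2) × (1.1 - 4)/(0 - 4) = 0.326250
L_1(1.1) = (1.1 - 0)/(2 - 0) × (1.1 - 4)/(2 - 4) = 0.797500
L_2(1.1) = (1.1 - 0)/(4 - 0) × (1.1 - 2)/(4 - 2) = -0.123750

P(1.1) = (-10)×L_0(1.1) + 11×L_1(1.1) + 15×L_2(1.1)
P(1.1) = 3.653750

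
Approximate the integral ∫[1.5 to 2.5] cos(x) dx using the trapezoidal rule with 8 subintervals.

f(x) = cos(x)
a = 1.5, b = 2.5, n = 8
h = (b - a)/n = 0.125000

Trapezoidal rule: (h/2)[f(x₀) + 2f(x₁) + 2f(x₂) + ... + f(xₙ)]

x_0 = 1.5000, f(x_0) = 0.070737, coefficient = 1
x_1 = 1.6250, f(x_1) = -0.054177, coefficient = 2
x_2 = 1.7500, f(x_2) = -0.178246, coefficient = 2
x_3 = 1.8750, f(x_3) = -0.299534, coefficient = 2
x_4 = 2.0000, f(x_4) = -0.416147, coefficient = 2
x_5 = 2.1250, f(x_5) = -0.526266, coefficient = 2
x_6 = 2.2500, f(x_6) = -0.628174, coefficient = 2
x_7 = 2.3750, f(x_7) = -0.720278, coefficient = 2
x_8 = 2.5000, f(x_8) = -0.801144, coefficient = 1

I ≈ (0.125000/2) × -6.376050 = -0.398503
Exact value: -0.399023
Error: 0.000520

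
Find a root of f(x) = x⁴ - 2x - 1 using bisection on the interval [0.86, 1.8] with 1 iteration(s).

f(x) = x⁴ - 2x - 1
Initial interval: [0.86, 1.8]

Iteration 1:
  c_1 = (0.860000 + 1.800000)/2 = 1.330000
  f(c_1) = f(1.330000) = -0.530993
  f(a) × f(c) ≥ 0, new interval: [1.330000, 1.800000]

After 1 iteration(s), the approximation is c_1 = 1.330000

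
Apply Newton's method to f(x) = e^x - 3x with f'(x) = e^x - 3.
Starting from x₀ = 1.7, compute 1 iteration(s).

f(x) = e^x - 3x
f'(x) = e^x - 3
x₀ = 1.7

Newton-Raphson formula: x_{n+1} = x_n - f(x_n)/f'(x_n)

Iteration 1:
  f(1.700000) = 0.373947
  f'(1.700000) = 2.473947
  x_1 = 1.700000 - 0.373947/2.473947 = 1.548846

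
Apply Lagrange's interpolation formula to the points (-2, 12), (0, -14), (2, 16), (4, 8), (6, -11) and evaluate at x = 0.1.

Lagrange interpolation formula:
P(x) = Σ yᵢ × Lᵢ(x)
where Lᵢ(x) = Π_{j≠i} (x - xⱼ)/(xᵢ - xⱼ)

L_0(0.1) = (0.1 - 0)/(-2 - 0) × (0.1 - 2)/(-2 - 2) × (0.1 - 4)/(-2 - 4) × (0.1 - 6)/(-2 - 6) = -0.011385
L_1(0.1) = (0.1 - (-2))/(0 - (-2)) × (0.1 - 2)/(0 - 2) × (0.1 - 4)/(0 - 4) × (0.1 - 6)/(0 - 6) = 0.956353
L_2(0.1) = (0.1 - (-2))/(2 - (-2)) × (0.1 - 0)/(2 - 0) × (0.1 - 4)/(2 - 4) × (0.1 - 6)/(2 - 6) = 0.075502
L_3(0.1) = (0.1 - (-2))/(4 - (-2)) × (0.1 - 0)/(4 - 0) × (0.1 - 2)/(4 - 2) × (0.1 - 6)/(4 - 6) = -0.024522
L_4(0.1) = (0.1 - (-2))/(6 - (-2)) × (0.1 - 0)/(6 - 0) × (0.1 - 2)/(6 - 2) × (0.1 - 4)/(6 - 4) = 0.004052

P(0.1) = 12×L_0(0.1) + (-14)×L_1(0.1) + 16×L_2(0.1) + 8×L_3(0.1) + (-11)×L_4(0.1)
P(0.1) = -12.558291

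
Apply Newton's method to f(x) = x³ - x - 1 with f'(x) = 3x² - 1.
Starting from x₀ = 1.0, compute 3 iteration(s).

f(x) = x³ - x - 1
f'(x) = 3x² - 1
x₀ = 1.0

Newton-Raphson formula: x_{n+1} = x_n - f(x_n)/f'(x_n)

Iteration 1:
  f(1.000000) = -1.000000
  f'(1.000000) = 2.000000
  x_1 = 1.000000 - (-1.000000)/2.000000 = 1.500000
Iteration 2:
  f(1.500000) = 0.875000
  f'(1.500000) = 5.750000
  x_2 = 1.500000 - 0.875000/5.750000 = 1.347826
Iteration 3:
  f(1.347826) = 0.100682
  f'(1.347826) = 4.449905
  x_3 = 1.347826 - 0.100682/4.449905 = 1.325200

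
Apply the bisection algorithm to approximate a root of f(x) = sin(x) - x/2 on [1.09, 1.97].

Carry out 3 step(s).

f(x) = sin(x) - x/2
Initial interval: [1.09, 1.97]

Iteration 1:
  c_1 = (1.090000 + 1.970000)/2 = 1.530000
  f(c_1) = f(1.530000) = 0.234168
  f(a) × f(c) ≥ 0, new interval: [1.530000, 1.970000]
Iteration 2:
  c_2 = (1.530000 + 1.970000)/2 = 1.750000
  f(c_2) = f(1.750000) = 0.108986
  f(a) × f(c) ≥ 0, new interval: [1.750000, 1.970000]
Iteration 3:
  c_3 = (1.750000 + 1.970000)/2 = 1.860000
  f(c_3) = f(1.860000) = 0.028471
  f(a) × f(c) ≥ 0, new interval: [1.860000, 1.970000]

After 3 iteration(s), the approximation is c_3 = 1.860000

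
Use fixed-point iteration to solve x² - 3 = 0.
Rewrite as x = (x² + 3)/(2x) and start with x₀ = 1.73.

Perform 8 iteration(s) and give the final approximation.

Equation: x² - 3 = 0
Fixed-point form: x = (x² + 3)/(2x)
x₀ = 1.73

x_1 = g(1.730000) = 1.732052
x_2 = g(1.732052) = 1.732051
x_3 = g(1.732051) = 1.732051
x_4 = g(1.732051) = 1.732051
x_5 = g(1.732051) = 1.732051
x_6 = g(1.732051) = 1.732051
x_7 = g(1.732051) = 1.732051
x_8 = g(1.732051) = 1.732051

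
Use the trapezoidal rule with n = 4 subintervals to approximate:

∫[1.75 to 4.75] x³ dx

f(x) = x³
a = 1.75, b = 4.75, n = 4
h = (b - a)/n = 0.750000

Trapezoidal rule: (h/2)[f(x₀) + 2f(x₁) + 2f(x₂) + ... + f(xₙ)]

x_0 = 1.7500, f(x_0) = 5.359375, coefficient = 1
x_1 = 2.5000, f(x_1) = 15.625000, coefficient = 2
x_2 = 3.2500, f(x_2) = 34.328125, coefficient = 2
x_3 = 4.0000, f(x_3) = 64.000000, coefficient = 2
x_4 = 4.7500, f(x_4) = 107.171875, coefficient = 1

I ≈ (0.750000/2) × 340.437500 = 127.664062
Exact value: 124.921875
Error: 2.742188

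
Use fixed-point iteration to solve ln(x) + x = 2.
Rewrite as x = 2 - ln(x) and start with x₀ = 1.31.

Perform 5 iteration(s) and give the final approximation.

Equation: ln(x) + x = 2
Fixed-point form: x = 2 - ln(x)
x₀ = 1.31

x_1 = g(1.310000) = 1.729973
x_2 = g(1.729973) = 1.451894
x_3 = g(1.451894) = 1.627131
x_4 = g(1.627131) = 1.513182
x_5 = g(1.513182) = 1.585785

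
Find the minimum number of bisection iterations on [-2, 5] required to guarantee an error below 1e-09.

We need (b-a)/2^n ≤ 1e-09
(5 - (-2))/2^n ≤ 1e-09
7/2^n ≤ 1e-09
2^n ≥ 7000000000
n ≥ log₂(7000000000) = 32.70
n ≥ 33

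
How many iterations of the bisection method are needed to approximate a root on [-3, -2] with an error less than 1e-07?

We need (b-a)/2^n ≤ 1e-07
(-2 - (-3))/2^n ≤ 1e-07
1/2^n ≤ 1e-07
2^n ≥ 10000000
n ≥ log₂(10000000) = 23.25
n ≥ 24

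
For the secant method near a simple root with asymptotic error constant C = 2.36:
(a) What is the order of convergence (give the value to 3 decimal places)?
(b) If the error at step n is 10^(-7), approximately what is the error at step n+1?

(a) Secant method has superlinear convergence with order φ = (1+√5)/2 ≈ 1.618.
    This means |e_{n+1}| ≈ C|e_n|^1.618.

(b) With |e_n| = 10^(-7) and C = 2.36:
    |e_{n+1}| ≈ 2.36 × (10^(-7))^1.618 = 2.36 × 10^(-11.33)

(a) ≈ 1.618 (golden ratio); (b) |e_{n+1}| ≈ 1.113e-11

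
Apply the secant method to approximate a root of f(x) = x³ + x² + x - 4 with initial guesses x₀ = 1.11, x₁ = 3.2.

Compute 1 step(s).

f(x) = x³ + x² + x - 4
x₀ = 1.11, x₁ = 3.2

Secant formula: x_{n+1} = x_n - f(x_n)(x_n - x_{n-1})/(f(x_n) - f(x_{n-1}))

Iteration 1:
  f(1.110000) = -0.290269
  f(3.200000) = 42.208000
  x_2 = 3.200000 - 42.208000×(3.200000 - 1.110000)/(42.208000 - (-0.290269))
       = 1.124275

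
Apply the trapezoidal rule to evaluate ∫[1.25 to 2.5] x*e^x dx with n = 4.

f(x) = x*e^x
a = 1.25, b = 2.5, n = 4
h = (b - a)/n = 0.312500

Trapezoidal rule: (h/2)[f(x₀) + 2f(x₁) + 2f(x₂) + ... + f(xₙ)]

x_0 = 1.2500, f(x_0) = 4.362929, coefficient = 1
x_1 = 1.5625, f(x_1) = 7.454271, coefficient = 2
x_2 = 1.8750, f(x_2) = 12.226536, coefficient = 2
x_3 = 2.1875, f(x_3) = 19.496975, coefficient = 2
x_4 = 2.5000, f(x_4) = 30.456235, coefficient = 1

I ≈ (0.312500/2) × 113.174727 = 17.683551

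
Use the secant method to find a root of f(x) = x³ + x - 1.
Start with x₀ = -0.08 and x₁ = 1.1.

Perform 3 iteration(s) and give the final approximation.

f(x) = x³ + x - 1
x₀ = -0.08, x₁ = 1.1

Secant formula: x_{n+1} = x_n - f(x_n)(x_n - x_{n-1})/(f(x_n) - f(x_{n-1}))

Iteration 1:
  f(-0.080000) = -1.080512
  f(1.100000) = 1.431000
  x_2 = 1.100000 - 1.431000×(1.100000 - (-0.080000))/(1.431000 - (-1.080512))
       = 0.427664
Iteration 2:
  f(1.100000) = 1.431000
  f(0.427664) = -0.494118
  x_3 = 0.427664 - (-0.494118)×(0.427664 - 1.100000)/(-0.494118 - 1.431000)
       = 0.600232
Iteration 3:
  f(0.427664) = -0.494118
  f(0.600232) = -0.183518
  x_4 = 0.600232 - (-0.183518)×(0.600232 - 0.427664)/(-0.183518 - (-0.494118))
       = 0.702193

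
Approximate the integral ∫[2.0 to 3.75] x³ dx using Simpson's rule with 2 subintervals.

f(x) = x³
a = 2.0, b = 3.75, n = 2
h = (b - a)/n = 0.875000

Simpson's rule: (h/3)[f(x₀) + 4f(x₁) + 2f(x₂) + ... + f(xₙ)]

x_0 = 2.0000, f(x_0) = 8.000000, coefficient = 1
x_1 = 2.8750, f(x_1) = 23.763672, coefficient = 4
x_2 = 3.7500, f(x_2) = 52.734375, coefficient = 1

I ≈ (0.875000/3) × 155.789062 = 45.438477
Exact value: 45.438477
Error: 0.000000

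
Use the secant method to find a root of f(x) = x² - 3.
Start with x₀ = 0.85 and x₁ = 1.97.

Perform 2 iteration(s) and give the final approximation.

f(x) = x² - 3
x₀ = 0.85, x₁ = 1.97

Secant formula: x_{n+1} = x_n - f(x_n)(x_n - x_{n-1})/(f(x_n) - f(x_{n-1}))

Iteration 1:
  f(0.850000) = -2.277500
  f(1.970000) = 0.880900
  x_2 = 1.970000 - 0.880900×(1.970000 - 0.850000)/(0.880900 - (-2.277500))
       = 1.657624
Iteration 2:
  f(1.970000) = 0.880900
  f(1.657624) = -0.252282
  x_3 = 1.657624 - (-0.252282)×(1.657624 - 1.970000)/(-0.252282 - 0.880900)
       = 1.727169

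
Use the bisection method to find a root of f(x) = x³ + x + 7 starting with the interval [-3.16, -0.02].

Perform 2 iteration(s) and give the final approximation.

f(x) = x³ + x + 7
Initial interval: [-3.16, -0.02]

Iteration 1:
  c_1 = (-3.160000 + (-0.020000))/2 = -1.590000
  f(c_1) = f(-1.590000) = 1.390321
  f(a) × f(c) < 0, new interval: [-3.160000, -1.590000]
Iteration 2:
  c_2 = (-3.160000 + (-1.590000))/2 = -2.375000
  f(c_2) = f(-2.375000) = -8.771484
  f(a) × f(c) ≥ 0, new interval: [-2.375000, -1.590000]

After 2 iteration(s), the approximation is c_2 = -2.375000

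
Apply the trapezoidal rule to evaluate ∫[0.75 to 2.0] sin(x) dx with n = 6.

f(x) = sin(x)
a = 0.75, b = 2.0, n = 6
h = (b - a)/n = 0.208333

Trapezoidal rule: (h/2)[f(x₀) + 2f(x₁) + 2f(x₂) + ... + f(xₙ)]

x_0 = 0.7500, f(x_0) = 0.681639, coefficient = 1
x_1 = 0.9583, f(x_1) = 0.818235, coefficient = 2
x_2 = 1.1667, f(x_2) = 0.919445, coefficient = 2
x_3 = 1.3750, f(x_3) = 0.980893, coefficient = 2
x_4 = 1.5833, f(x_4) = 0.999921, coefficient = 2
x_5 = 1.7917, f(x_5) = 0.975707, coefficient = 2
x_6 = 2.0000, f(x_6) = 0.909297, coefficient = 1

I ≈ (0.208333/2) × 10.979339 = 1.143681
Exact value: 1.147836
Error: 0.004155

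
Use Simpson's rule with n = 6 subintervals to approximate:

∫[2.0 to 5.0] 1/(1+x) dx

f(x) = 1/(1+x)
a = 2.0, b = 5.0, n = 6
h = (b - a)/n = 0.500000

Simpson's rule: (h/3)[f(x₀) + 4f(x₁) + 2f(x₂) + ... + f(xₙ)]

x_0 = 2.0000, f(x_0) = 0.333333, coefficient = 1
x_1 = 2.5000, f(x_1) = 0.285714, coefficient = 4
x_2 = 3.0000, f(x_2) = 0.250000, coefficient = 2
x_3 = 3.5000, f(x_3) = 0.222222, coefficient = 4
x_4 = 4.0000, f(x_4) = 0.200000, coefficient = 2
x_5 = 4.5000, f(x_5) = 0.181818, coefficient = 4
x_6 = 5.0000, f(x_6) = 0.166667, coefficient = 1

I ≈ (0.500000/3) × 4.159019 = 0.693170
Exact value: 0.693147
Error: 0.000023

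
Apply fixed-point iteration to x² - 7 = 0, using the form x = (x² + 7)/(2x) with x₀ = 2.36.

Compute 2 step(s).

Equation: x² - 7 = 0
Fixed-point form: x = (x² + 7)/(2x)
x₀ = 2.36

x_1 = g(2.360000) = 2.663051
x_2 = g(2.663051) = 2.645808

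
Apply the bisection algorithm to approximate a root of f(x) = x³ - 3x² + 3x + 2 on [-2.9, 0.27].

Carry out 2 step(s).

f(x) = x³ - 3x² + 3x + 2
Initial interval: [-2.9, 0.27]

Iteration 1:
  c_1 = (-2.900000 + 0.270000)/2 = -1.315000
  f(c_1) = f(-1.315000) = -9.406606
  f(a) × f(c) ≥ 0, new interval: [-1.315000, 0.270000]
Iteration 2:
  c_2 = (-1.315000 + 0.270000)/2 = -0.522500
  f(c_2) = f(-0.522500) = -0.529165
  f(a) × f(c) ≥ 0, new interval: [-0.522500, 0.270000]

After 2 iteration(s), the approximation is c_2 = -0.522500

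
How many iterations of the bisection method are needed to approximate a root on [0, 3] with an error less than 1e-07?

We need (b-a)/2^n ≤ 1e-07
(3 - 0)/2^n ≤ 1e-07
3/2^n ≤ 1e-07
2^n ≥ 30000000
n ≥ log₂(30000000) = 24.84
n ≥ 25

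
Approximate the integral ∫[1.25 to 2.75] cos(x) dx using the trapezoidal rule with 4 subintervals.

f(x) = cos(x)
a = 1.25, b = 2.75, n = 4
h = (b - a)/n = 0.375000

Trapezoidal rule: (h/2)[f(x₀) + 2f(x₁) + 2f(x₂) + ... + f(xₙ)]

x_0 = 1.2500, f(x_0) = 0.315322, coefficient = 1
x_1 = 1.6250, f(x_1) = -0.054177, coefficient = 2
x_2 = 2.0000, f(x_2) = -0.416147, coefficient = 2
x_3 = 2.3750, f(x_3) = -0.720278, coefficient = 2
x_4 = 2.7500, f(x_4) = -0.924302, coefficient = 1

I ≈ (0.375000/2) × -2.990185 = -0.560660
Exact value: -0.567324
Error: 0.006664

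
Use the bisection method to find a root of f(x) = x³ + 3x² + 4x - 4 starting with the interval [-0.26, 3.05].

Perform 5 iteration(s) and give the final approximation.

f(x) = x³ + 3x² + 4x - 4
Initial interval: [-0.26, 3.05]

Iteration 1:
  c_1 = (-0.260000 + 3.050000)/2 = 1.395000
  f(c_1) = f(1.395000) = 10.132780
  f(a) × f(c) < 0, new interval: [-0.260000, 1.395000]
Iteration 2:
  c_2 = (-0.260000 + 1.395000)/2 = 0.567500
  f(c_2) = f(0.567500) = -0.581064
  f(a) × f(c) ≥ 0, new interval: [0.567500, 1.395000]
Iteration 3:
  c_3 = (0.567500 + 1.395000)/2 = 0.981250
  f(c_3) = f(0.981250) = 3.758353
  f(a) × f(c) < 0, new interval: [0.567500, 0.981250]
Iteration 4:
  c_4 = (0.567500 + 0.981250)/2 = 0.774375
  f(c_4) = f(0.774375) = 1.360829
  f(a) × f(c) < 0, new interval: [0.567500, 0.774375]
Iteration 5:
  c_5 = (0.567500 + 0.774375)/2 = 0.670937
  f(c_5) = f(0.670937) = 0.336249
  f(a) × f(c) < 0, new interval: [0.567500, 0.670937]

After 5 iteration(s), the approximation is c_5 = 0.670937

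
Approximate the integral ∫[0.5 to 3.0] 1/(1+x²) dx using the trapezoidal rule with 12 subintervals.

f(x) = 1/(1+x²)
a = 0.5, b = 3.0, n = 12
h = (b - a)/n = 0.208333

Trapezoidal rule: (h/2)[f(x₀) + 2f(x₁) + 2f(x₂) + ... + f(xₙ)]

x_0 = 0.5000, f(x_0) = 0.800000, coefficient = 1
x_1 = 0.7083, f(x_1) = 0.665896, coefficient = 2
x_2 = 0.9167, f(x_2) = 0.543396, coefficient = 2
x_3 = 1.1250, f(x_3) = 0.441379, coefficient = 2
x_4 = 1.3333, f(x_4) = 0.360000, coefficient = 2
x_5 = 1.5417, f(x_5) = 0.296144, coefficient = 2
x_6 = 1.7500, f(x_6) = 0.246154, coefficient = 2
x_7 = 1.9583, f(x_7) = 0.206822, coefficient = 2
x_8 = 2.1667, f(x_8) = 0.175610, coefficient = 2
x_9 = 2.3750, f(x_9) = 0.150588, coefficient = 2
x_10 = 2.5833, f(x_10) = 0.130317, coefficient = 2
x_11 = 2.7917, f(x_11) = 0.113722, coefficient = 2
x_12 = 3.0000, f(x_12) = 0.100000, coefficient = 1

I ≈ (0.208333/2) × 7.560056 = 0.787506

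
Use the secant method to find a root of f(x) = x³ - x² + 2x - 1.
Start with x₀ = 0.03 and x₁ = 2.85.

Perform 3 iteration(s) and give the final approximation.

f(x) = x³ - x² + 2x - 1
x₀ = 0.03, x₁ = 2.85

Secant formula: x_{n+1} = x_n - f(x_n)(x_n - x_{n-1})/(f(x_n) - f(x_{n-1}))

Iteration 1:
  f(0.030000) = -0.940873
  f(2.850000) = 19.726625
  x_2 = 2.850000 - 19.726625×(2.850000 - 0.030000)/(19.726625 - (-0.940873))
       = 0.158378
Iteration 2:
  f(2.850000) = 19.726625
  f(0.158378) = -0.704354
  x_3 = 0.158378 - (-0.704354)×(0.158378 - 2.850000)/(-0.704354 - 19.726625)
       = 0.251172
Iteration 3:
  f(0.158378) = -0.704354
  f(0.251172) = -0.544898
  x_4 = 0.251172 - (-0.544898)×(0.251172 - 0.158378)/(-0.544898 - (-0.704354))
       = 0.568268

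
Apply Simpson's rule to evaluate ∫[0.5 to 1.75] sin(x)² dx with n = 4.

f(x) = sin(x)²
a = 0.5, b = 1.75, n = 4
h = (b - a)/n = 0.312500

Simpson's rule: (h/3)[f(x₀) + 4f(x₁) + 2f(x₂) + ... + f(xₙ)]

x_0 = 0.5000, f(x_0) = 0.229849, coefficient = 1
x_1 = 0.8125, f(x_1) = 0.527089, coefficient = 4
x_2 = 1.1250, f(x_2) = 0.814087, coefficient = 2
x_3 = 1.4375, f(x_3) = 0.982337, coefficient = 4
x_4 = 1.7500, f(x_4) = 0.968228, coefficient = 1

I ≈ (0.312500/3) × 8.863953 = 0.923328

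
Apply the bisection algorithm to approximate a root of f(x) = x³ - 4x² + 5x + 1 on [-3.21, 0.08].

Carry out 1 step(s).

f(x) = x³ - 4x² + 5x + 1
Initial interval: [-3.21, 0.08]

Iteration 1:
  c_1 = (-3.210000 + 0.080000)/2 = -1.565000
  f(c_1) = f(-1.565000) = -20.454937
  f(a) × f(c) ≥ 0, new interval: [-1.565000, 0.080000]

After 1 iteration(s), the approximation is c_1 = -1.565000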